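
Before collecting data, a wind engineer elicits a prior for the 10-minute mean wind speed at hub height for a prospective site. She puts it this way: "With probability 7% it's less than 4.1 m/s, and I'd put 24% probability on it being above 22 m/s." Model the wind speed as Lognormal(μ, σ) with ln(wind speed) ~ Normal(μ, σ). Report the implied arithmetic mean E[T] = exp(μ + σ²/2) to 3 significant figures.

E[T] ≈ 17.2 m/s

If T ~ Lognormal(μ,σ) then ln T ~ Normal(μ,σ), so the p-quantile of ln T is μ + z_p·σ.
ln(4.1) = 1.411 and ln(22) = 3.091; z_{0.07} = -1.476, z_{0.76} = 0.7063.
σ = (3.091 − 1.411)/(0.7063 − (-1.476)) = 0.770.
μ = 1.411 − (-1.476)·0.770 = 2.547.
E[T] = exp(μ + σ²/2) = exp(2.547 + 0.2964) = 17.2 m/s.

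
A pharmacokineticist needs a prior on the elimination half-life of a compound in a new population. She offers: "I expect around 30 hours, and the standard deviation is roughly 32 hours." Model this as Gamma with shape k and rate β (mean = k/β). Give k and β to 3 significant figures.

For Gamma(k, rate β): mean = k/β, variance = k/β², so CV = 1/√k.
CV = SD/mean = 32/30 = 1.067, hence k = 1/CV² = 0.879.
Then β = k/mean = 0.879/30 = 0.0293.

k ≈ 0.879, β ≈ 0.0293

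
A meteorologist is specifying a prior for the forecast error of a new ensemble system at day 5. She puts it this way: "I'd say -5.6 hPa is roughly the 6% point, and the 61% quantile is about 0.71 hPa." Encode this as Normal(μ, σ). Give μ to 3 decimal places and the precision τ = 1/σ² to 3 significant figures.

μ = -0.251, τ = 0.0845

The p-quantile of Normal(μ,σ) is μ + z_p·σ, with z_{0.06} = -1.555 and z_{0.61} = 0.2793.
Eliminate σ: μ = (z₂·x₁ − z₁·x₂)/(z₂ − z₁) = (0.2793·-5.6 − (-1.555)·0.71)/1.834 = -0.251.
Then σ = (x₂ − x₁)/(z₂ − z₁) = (0.71 − -5.6)/1.834 = 3.440.
Precision τ = 1/σ² = 1/3.44² = 0.0845.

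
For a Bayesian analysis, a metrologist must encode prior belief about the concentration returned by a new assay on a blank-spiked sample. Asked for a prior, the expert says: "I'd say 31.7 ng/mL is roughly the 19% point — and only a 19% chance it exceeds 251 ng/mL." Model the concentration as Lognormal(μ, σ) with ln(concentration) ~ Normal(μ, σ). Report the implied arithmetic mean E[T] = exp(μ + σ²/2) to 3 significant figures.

If T ~ Lognormal(μ,σ) then ln T ~ Normal(μ,σ), so the p-quantile of ln T is μ + z_p·σ.
ln(31.7) = 3.456 and ln(251) = 5.525; z_{0.19} = -0.8779, z_{0.81} = 0.8779.
σ = (5.525 − 3.456)/(0.8779 − (-0.8779)) = 1.178.
μ = 3.456 − (-0.8779)·1.178 = 4.491.
E[T] = exp(μ + σ²/2) = exp(4.491 + 0.6944) = 179 ng/mL.

E[T] ≈ 179 ng/mL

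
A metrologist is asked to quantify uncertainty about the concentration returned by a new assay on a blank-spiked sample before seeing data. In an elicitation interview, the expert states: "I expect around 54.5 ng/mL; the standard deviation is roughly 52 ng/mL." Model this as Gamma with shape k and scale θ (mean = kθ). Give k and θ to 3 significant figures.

For Gamma(k, scale θ): mean = kθ, variance = kθ², so CV = 1/√k.
CV = SD/mean = 52/54.5 = 0.9541, hence k = 1/CV² = 1.1.
Then θ = mean/k = 54.5/1.1 = 49.6.

k ≈ 1.1, θ ≈ 49.6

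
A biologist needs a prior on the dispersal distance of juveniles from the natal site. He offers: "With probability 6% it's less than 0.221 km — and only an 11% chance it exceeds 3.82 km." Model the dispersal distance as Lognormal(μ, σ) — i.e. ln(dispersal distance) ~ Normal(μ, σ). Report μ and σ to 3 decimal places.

If T ~ Lognormal(μ,σ) then ln T ~ Normal(μ,σ), so the p-quantile of ln T is μ + z_p·σ.
ln(0.221) = -1.51 and ln(3.82) = 1.34; z_{0.06} = -1.555, z_{0.89} = 1.227.
σ = (1.34 − -1.51)/(1.227 − (-1.555)) = 1.025.
μ = -1.51 − (-1.555)·1.025 = 0.083.

μ ≈ 0.083, σ ≈ 1.025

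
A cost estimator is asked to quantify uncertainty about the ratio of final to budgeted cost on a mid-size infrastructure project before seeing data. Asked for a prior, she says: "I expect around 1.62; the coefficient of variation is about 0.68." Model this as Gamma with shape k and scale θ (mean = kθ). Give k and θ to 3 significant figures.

k ≈ 2.16, θ ≈ 0.749

For Gamma(k, scale θ): mean = kθ, variance = kθ², so CV = 1/√k.
CV = 0.68, hence k = 1/CV² = 2.16.
Then θ = mean/k = 1.62/2.16 = 0.749.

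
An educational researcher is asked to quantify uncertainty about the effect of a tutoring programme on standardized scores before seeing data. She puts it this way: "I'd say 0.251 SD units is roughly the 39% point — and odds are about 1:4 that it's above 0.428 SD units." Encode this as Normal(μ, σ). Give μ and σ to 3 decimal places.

The p-quantile of Normal(μ,σ) is μ + z_p·σ, with z_{0.39} = -0.2793 and z_{0.8} = 0.8416.
Eliminate σ: μ = (z₂·x₁ − z₁·x₂)/(z₂ − z₁) = (0.8416·0.251 − (-0.2793)·0.428)/1.121 = 0.295.
Then σ = (x₂ − x₁)/(z₂ − z₁) = (0.428 − 0.251)/1.121 = 0.158.

μ = 0.295, σ = 0.158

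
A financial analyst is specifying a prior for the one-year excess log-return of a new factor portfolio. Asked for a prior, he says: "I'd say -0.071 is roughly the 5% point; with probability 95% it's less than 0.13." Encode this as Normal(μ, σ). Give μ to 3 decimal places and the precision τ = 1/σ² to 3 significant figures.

μ = 0.030, τ = 268

The p-quantile of Normal(μ,σ) is μ + z_p·σ, with z_{0.05} = -1.645 and z_{0.95} = 1.645.
Eliminate σ: μ = (z₂·x₁ − z₁·x₂)/(z₂ − z₁) = (1.645·-0.071 − (-1.645)·0.13)/3.29 = 0.030.
Then σ = (x₂ − x₁)/(z₂ − z₁) = (0.13 − -0.071)/3.29 = 0.061.
Precision τ = 1/σ² = 1/0.0611² = 268.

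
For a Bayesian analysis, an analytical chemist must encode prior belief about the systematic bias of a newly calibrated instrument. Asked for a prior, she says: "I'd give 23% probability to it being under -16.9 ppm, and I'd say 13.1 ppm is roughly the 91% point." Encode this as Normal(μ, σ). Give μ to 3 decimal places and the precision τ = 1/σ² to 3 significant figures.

μ = -6.242, τ = 0.00481

For Normal(μ,σ), the p-quantile is μ + z_p·σ. Here z_{0.23} = -0.7388, z_{0.91} = 1.341.
So -16.9 = μ − 0.7388σ and 13.1 = μ + 1.341σ.
Subtracting: σ = (13.1 − -16.9)/(1.341 − (-0.7388)) = 14.426.
Then μ = -16.9 − (-0.7388)·14.426 = -6.242.
Precision τ = 1/σ² = 1/14.43² = 0.00481.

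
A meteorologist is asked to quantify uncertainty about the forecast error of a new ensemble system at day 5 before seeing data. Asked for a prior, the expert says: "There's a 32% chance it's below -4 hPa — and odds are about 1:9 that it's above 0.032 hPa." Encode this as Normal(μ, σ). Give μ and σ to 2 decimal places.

μ = -2.92, σ = 2.30

The p-quantile of Normal(μ,σ) is μ + z_p·σ, with z_{0.32} = -0.4677 and z_{0.9} = 1.282.
Eliminate σ: μ = (z₂·x₁ − z₁·x₂)/(z₂ − z₁) = (1.282·-4 − (-0.4677)·0.032)/1.749 = -2.92.
Then σ = (x₂ − x₁)/(z₂ − z₁) = (0.032 − -4)/1.749 = 2.30.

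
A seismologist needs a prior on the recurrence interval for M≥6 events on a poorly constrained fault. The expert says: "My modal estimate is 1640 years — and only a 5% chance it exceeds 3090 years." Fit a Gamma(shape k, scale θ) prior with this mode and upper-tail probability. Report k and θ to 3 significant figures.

k ≈ 7.93, θ ≈ 237

Gamma(k,θ) with k>1 has mode (k−1)θ, so θ = 1640/(k−1).
Need P(X < 3090) = 0.95 with θ tied to k this way. Start at k = 2, θ = 1640: P(X<3090) ≈ 0.562.
Too low — raise k to concentrate. Iterating converges to k ≈ 7.93.
Then θ = 1640/(7.93−1) ≈ 237.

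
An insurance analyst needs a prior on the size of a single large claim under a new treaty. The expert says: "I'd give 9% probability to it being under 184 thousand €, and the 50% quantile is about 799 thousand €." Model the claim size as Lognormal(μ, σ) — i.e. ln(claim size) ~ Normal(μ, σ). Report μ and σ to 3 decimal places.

μ ≈ 6.683, σ ≈ 1.095

If T ~ Lognormal(μ,σ) then ln T ~ Normal(μ,σ), so the p-quantile of ln T is μ + z_p·σ.
ln(184) = 5.215 and ln(799) = 6.683; z_{0.09} = -1.341, z_{0.5} = 0.
σ = (6.683 − 5.215)/(0 − (-1.341)) = 1.095.
μ = 5.215 − (-1.341)·1.095 = 6.683.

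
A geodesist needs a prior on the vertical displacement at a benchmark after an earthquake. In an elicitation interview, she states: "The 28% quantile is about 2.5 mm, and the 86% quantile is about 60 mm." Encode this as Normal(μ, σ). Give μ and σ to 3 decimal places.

The p-quantile of Normal(μ,σ) is μ + z_p·σ, with z_{0.28} = -0.5828 and z_{0.86} = 1.08.
Eliminate σ: μ = (z₂·x₁ − z₁·x₂)/(z₂ − z₁) = (1.08·2.5 − (-0.5828)·60)/1.663 = 22.650.
Then σ = (x₂ − x₁)/(z₂ − z₁) = (60 − 2.5)/1.663 = 34.573.

μ = 22.650, σ = 34.573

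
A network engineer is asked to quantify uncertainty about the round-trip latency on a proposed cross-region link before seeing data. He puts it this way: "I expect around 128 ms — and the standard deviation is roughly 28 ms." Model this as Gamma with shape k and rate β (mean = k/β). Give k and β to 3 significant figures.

For Gamma(k, rate β): mean = k/β, variance = k/β², so CV = 1/√k.
CV = SD/mean = 28/128 = 0.2188, hence k = 1/CV² = 20.9.
Then β = k/mean = 20.9/128 = 0.163.

k ≈ 20.9, β ≈ 0.163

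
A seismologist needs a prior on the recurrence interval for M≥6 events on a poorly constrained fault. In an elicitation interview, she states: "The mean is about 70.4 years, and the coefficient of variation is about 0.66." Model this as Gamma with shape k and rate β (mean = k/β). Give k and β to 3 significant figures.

For Gamma(k, rate β): mean = k/β, variance = k/β², so CV = 1/√k.
CV = 0.66, hence k = 1/CV² = 2.3.
Then β = k/mean = 2.3/70.4 = 0.0326.

k ≈ 2.3, β ≈ 0.0326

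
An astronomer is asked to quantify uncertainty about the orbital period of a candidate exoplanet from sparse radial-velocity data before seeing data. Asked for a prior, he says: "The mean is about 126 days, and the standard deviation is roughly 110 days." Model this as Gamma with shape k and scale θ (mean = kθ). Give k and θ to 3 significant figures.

For Gamma(k, scale θ): mean = kθ, variance = kθ², so CV = 1/√k.
CV = SD/mean = 110/126 = 0.873, hence k = 1/CV² = 1.31.
Then θ = mean/k = 126/1.31 = 96.

k ≈ 1.31, θ ≈ 96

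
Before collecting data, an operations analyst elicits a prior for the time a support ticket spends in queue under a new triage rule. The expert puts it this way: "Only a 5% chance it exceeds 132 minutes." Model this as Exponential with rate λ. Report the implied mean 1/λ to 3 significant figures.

P(T > 132.0) = e^(−λ·132.0) = 0.05, so λ = −ln(0.05)/132.0 = 0.0227.
Mean = 1/λ = 44.1 minutes.

mean ≈ 44.1 minutes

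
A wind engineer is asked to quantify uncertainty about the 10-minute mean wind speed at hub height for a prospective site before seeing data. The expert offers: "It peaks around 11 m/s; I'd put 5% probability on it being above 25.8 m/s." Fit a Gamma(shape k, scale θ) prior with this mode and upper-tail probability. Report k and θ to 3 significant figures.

k ≈ 4.76, θ ≈ 2.92

Gamma(k,θ) with k>1 has mode (k−1)θ, so θ = 11/(k−1).
Need P(X < 25.8) = 0.95 with θ tied to k this way. Start at k = 2, θ = 11: P(X<25.8) ≈ 0.679.
Too low — raise k to concentrate. Iterating converges to k ≈ 4.76.
Then θ = 11/(4.76−1) ≈ 2.92.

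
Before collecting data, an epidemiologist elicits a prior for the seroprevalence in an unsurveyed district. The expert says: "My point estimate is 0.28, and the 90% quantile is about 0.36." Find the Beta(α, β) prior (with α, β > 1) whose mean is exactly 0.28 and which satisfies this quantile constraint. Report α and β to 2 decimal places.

α ≈ 14.99, β ≈ 38.54

With mean 0.28 fixed, write α = 0.28s, β = 0.72s where s = α+β.
Need P(θ < 0.36) = 0.9 under Beta(0.28s, 0.72s). Normal approximation: (q−m)/√(m(1−m)/s) ≈ z_{0.9} = 1.28, so s ≈ 0.28·0.72·(1.28)²/(0.36−0.28)² = 51.7.
At s = 51.7: P(θ<0.36) ≈ 0.896. Adjusting to match 0.9 gives s ≈ 53.53.
So α = 0.28·53.53 ≈ 14.99, β = 0.72·53.53 ≈ 38.54.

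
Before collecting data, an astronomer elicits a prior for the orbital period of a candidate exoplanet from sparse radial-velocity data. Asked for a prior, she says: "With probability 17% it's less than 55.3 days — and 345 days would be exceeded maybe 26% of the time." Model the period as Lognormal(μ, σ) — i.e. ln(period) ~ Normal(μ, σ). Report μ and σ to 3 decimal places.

μ ≈ 5.106, σ ≈ 1.146

If T ~ Lognormal(μ,σ) then ln T ~ Normal(μ,σ), so the p-quantile of ln T is μ + z_p·σ.
ln(55.3) = 4.013 and ln(345) = 5.844; z_{0.17} = -0.9542, z_{0.74} = 0.6433.
σ = (5.844 − 4.013)/(0.6433 − (-0.9542)) = 1.146.
μ = 4.013 − (-0.9542)·1.146 = 5.106.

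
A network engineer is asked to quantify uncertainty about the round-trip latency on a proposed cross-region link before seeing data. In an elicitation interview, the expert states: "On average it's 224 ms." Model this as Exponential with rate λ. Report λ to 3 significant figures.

Exponential mean = 1/λ, so λ = 1/224.0 = 0.00446.

λ ≈ 0.00446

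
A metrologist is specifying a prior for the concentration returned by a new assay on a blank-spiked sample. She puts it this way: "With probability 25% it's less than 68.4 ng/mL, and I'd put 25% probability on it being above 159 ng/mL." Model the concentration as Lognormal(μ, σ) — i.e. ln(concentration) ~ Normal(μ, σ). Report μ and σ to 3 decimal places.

If T ~ Lognormal(μ,σ) then ln T ~ Normal(μ,σ), so the p-quantile of ln T is μ + z_p·σ.
ln(68.4) = 4.225 and ln(159) = 5.069; z_{0.25} = -0.6745, z_{0.75} = 0.6745.
σ = (5.069 − 4.225)/(0.6745 − (-0.6745)) = 0.625.
μ = 4.225 − (-0.6745)·0.625 = 4.647.

μ ≈ 4.647, σ ≈ 0.625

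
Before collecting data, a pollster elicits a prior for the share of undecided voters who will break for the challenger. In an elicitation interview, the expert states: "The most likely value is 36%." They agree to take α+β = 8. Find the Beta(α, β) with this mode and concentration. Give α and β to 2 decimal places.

For α,β > 1 the Beta mode is (α−1)/(α+β−2). With α+β = 8, the mode is (α−1)/6.
Set (α−1)/6 = 0.36 → α = 1 + 0.36·6 = 3.16.
β = 8 − α = 4.84.

α = 3.16, β = 4.84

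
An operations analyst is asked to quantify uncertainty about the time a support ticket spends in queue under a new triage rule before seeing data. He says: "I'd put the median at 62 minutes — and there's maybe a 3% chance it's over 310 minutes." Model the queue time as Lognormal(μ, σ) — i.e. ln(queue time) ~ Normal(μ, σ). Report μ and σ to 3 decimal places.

μ ≈ 4.127, σ ≈ 0.856

If T ~ Lognormal(μ,σ) then ln T ~ Normal(μ,σ), so the p-quantile of ln T is μ + z_p·σ.
ln(62) = 4.127 and ln(310) = 5.737; z_{0.5} = 0, z_{0.97} = 1.881.
σ = (5.737 − 4.127)/(1.881 − (0)) = 0.856.
μ = 4.127 − (0)·0.856 = 4.127.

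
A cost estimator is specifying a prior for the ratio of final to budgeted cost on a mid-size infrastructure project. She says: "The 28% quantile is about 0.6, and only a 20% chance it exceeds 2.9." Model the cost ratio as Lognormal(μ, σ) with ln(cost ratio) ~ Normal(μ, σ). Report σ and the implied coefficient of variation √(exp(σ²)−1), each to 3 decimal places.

If T ~ Lognormal(μ,σ) then ln T ~ Normal(μ,σ), so the p-quantile of ln T is μ + z_p·σ.
ln(0.6) = -0.5108 and ln(2.9) = 1.065; z_{0.28} = -0.5828, z_{0.8} = 0.8416.
σ = (1.065 − -0.5108)/(0.8416 − (-0.5828)) = 1.106.
μ = -0.5108 − (-0.5828)·1.106 = 0.134.
CV = √(exp(σ²)−1) = √(exp(1.2234)−1) = 1.549.

σ ≈ 1.106, CV ≈ 1.549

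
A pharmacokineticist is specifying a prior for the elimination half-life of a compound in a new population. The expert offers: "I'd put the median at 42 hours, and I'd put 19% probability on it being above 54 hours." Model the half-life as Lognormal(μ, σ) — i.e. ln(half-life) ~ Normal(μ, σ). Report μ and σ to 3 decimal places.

If T ~ Lognormal(μ,σ) then ln T ~ Normal(μ,σ), so the p-quantile of ln T is μ + z_p·σ.
ln(42) = 3.738 and ln(54) = 3.989; z_{0.5} = 0, z_{0.81} = 0.8779.
σ = (3.989 − 3.738)/(0.8779 − (0)) = 0.286.
μ = 3.738 − (0)·0.286 = 3.738.

μ ≈ 3.738, σ ≈ 0.286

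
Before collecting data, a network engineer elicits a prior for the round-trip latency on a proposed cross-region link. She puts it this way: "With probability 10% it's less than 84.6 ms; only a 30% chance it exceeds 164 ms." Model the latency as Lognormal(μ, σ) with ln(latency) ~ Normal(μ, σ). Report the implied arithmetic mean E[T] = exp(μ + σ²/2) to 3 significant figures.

If T ~ Lognormal(μ,σ) then ln T ~ Normal(μ,σ), so the p-quantile of ln T is μ + z_p·σ.
ln(84.6) = 4.438 and ln(164) = 5.1; z_{0.1} = -1.282, z_{0.7} = 0.5244.
σ = (5.1 − 4.438)/(0.5244 − (-1.282)) = 0.367.
μ = 4.438 − (-1.282)·0.367 = 4.908.
E[T] = exp(μ + σ²/2) = exp(4.908 + 0.0672) = 145 ms.

E[T] ≈ 145 ms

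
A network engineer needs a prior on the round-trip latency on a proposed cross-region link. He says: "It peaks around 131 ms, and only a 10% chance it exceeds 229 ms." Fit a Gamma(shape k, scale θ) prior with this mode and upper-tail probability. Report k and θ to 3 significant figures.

k ≈ 7.09, θ ≈ 21.5

Gamma(k,θ) with k>1 has mode (k−1)θ, so θ = 131/(k−1).
Need P(X < 229) = 0.9 with θ tied to k this way. Start at k = 2, θ = 131: P(X<229) ≈ 0.522.
Too low — raise k to concentrate. Iterating converges to k ≈ 7.09.
Then θ = 131/(7.09−1) ≈ 21.5.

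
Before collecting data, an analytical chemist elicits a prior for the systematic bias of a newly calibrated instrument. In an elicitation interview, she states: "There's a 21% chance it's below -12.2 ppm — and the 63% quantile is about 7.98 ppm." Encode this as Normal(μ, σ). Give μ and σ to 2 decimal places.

The p-quantile of Normal(μ,σ) is μ + z_p·σ, with z_{0.21} = -0.8064 and z_{0.63} = 0.3319.
Eliminate σ: μ = (z₂·x₁ − z₁·x₂)/(z₂ − z₁) = (0.3319·-12.2 − (-0.8064)·7.98)/1.138 = 2.10.
Then σ = (x₂ − x₁)/(z₂ − z₁) = (7.98 − -12.2)/1.138 = 17.73.

μ = 2.10, σ = 17.73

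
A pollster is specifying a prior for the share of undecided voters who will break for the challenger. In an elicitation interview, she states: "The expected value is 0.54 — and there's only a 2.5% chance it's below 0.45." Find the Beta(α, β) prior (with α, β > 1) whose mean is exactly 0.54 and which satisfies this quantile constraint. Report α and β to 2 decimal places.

α ≈ 63.76, β ≈ 54.31

With mean 0.54 fixed, write α = 0.54s, β = 0.46s where s = α+β.
Need P(θ < 0.45) = 0.025 under Beta(0.54s, 0.46s). Normal approximation: (q−m)/√(m(1−m)/s) ≈ z_{0.025} = -1.96, so s ≈ 0.54·0.46·(-1.96)²/(0.45−0.54)² = 117.8.
At s = 117.8: P(θ<0.45) ≈ 0.025. Adjusting to match 0.025 gives s ≈ 118.07.
So α = 0.54·118.07 ≈ 63.76, β = 0.46·118.07 ≈ 54.31.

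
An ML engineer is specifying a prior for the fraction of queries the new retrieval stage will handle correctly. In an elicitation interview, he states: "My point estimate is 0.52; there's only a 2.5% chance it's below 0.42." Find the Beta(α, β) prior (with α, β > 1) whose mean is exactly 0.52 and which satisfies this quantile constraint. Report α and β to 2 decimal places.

With mean 0.52 fixed, write α = 0.52s, β = 0.48s where s = α+β.
Need P(θ < 0.42) = 0.025 under Beta(0.52s, 0.48s). Normal approximation: (q−m)/√(m(1−m)/s) ≈ z_{0.025} = -1.96, so s ≈ 0.52·0.48·(-1.96)²/(0.42−0.52)² = 95.9.
At s = 95.9: P(θ<0.42) ≈ 0.025. Adjusting to match 0.025 gives s ≈ 95.21.
So α = 0.52·95.21 ≈ 49.51, β = 0.48·95.21 ≈ 45.70.

α ≈ 49.51, β ≈ 45.70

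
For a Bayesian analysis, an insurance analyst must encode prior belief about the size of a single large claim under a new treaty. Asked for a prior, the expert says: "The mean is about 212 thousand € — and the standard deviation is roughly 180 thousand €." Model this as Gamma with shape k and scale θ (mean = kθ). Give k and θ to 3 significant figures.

k ≈ 1.39, θ ≈ 153

For Gamma(k, scale θ): mean = kθ, variance = kθ², so CV = 1/√k.
CV = SD/mean = 180/212 = 0.8491, hence k = 1/CV² = 1.39.
Then θ = mean/k = 212/1.39 = 153.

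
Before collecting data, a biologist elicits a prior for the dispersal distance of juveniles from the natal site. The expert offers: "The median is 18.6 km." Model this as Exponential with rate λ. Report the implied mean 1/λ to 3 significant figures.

mean ≈ 26.8 km

Exponential median = ln 2 / λ, so λ = ln 2 / 18.6 = 0.0373.
Mean = 1/λ = 26.8 km.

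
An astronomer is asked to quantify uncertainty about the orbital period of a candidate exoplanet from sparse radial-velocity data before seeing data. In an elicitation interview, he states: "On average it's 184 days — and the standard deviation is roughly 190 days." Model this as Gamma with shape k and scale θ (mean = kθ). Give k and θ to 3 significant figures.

For Gamma(k, scale θ): mean = kθ, variance = kθ², so CV = 1/√k.
CV = SD/mean = 190/184 = 1.033, hence k = 1/CV² = 0.938.
Then θ = mean/k = 184/0.938 = 196.

k ≈ 0.938, θ ≈ 196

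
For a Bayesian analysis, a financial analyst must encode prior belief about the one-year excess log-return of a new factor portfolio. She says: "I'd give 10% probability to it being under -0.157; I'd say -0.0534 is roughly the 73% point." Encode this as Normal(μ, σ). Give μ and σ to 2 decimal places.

μ = -0.09, σ = 0.05

For Normal(μ,σ), the p-quantile is μ + z_p·σ. Here z_{0.1} = -1.282, z_{0.73} = 0.6128.
So -0.157 = μ − 1.282σ and -0.0534 = μ + 0.6128σ.
Subtracting: σ = (-0.0534 − -0.157)/(0.6128 − (-1.282)) = 0.05.
Then μ = -0.157 − (-1.282)·0.05 = -0.09.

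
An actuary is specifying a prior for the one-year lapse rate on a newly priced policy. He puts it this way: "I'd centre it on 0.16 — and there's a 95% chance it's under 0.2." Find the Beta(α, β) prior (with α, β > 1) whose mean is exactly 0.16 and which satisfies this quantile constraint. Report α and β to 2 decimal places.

With mean 0.16 fixed, write α = 0.16s, β = 0.84s where s = α+β.
Need P(θ < 0.2) = 0.95 under Beta(0.16s, 0.84s). Normal approximation: (q−m)/√(m(1−m)/s) ≈ z_{0.95} = 1.64, so s ≈ 0.16·0.84·(1.64)²/(0.2−0.16)² = 227.3.
At s = 227.3: P(θ<0.2) ≈ 0.944. Adjusting to match 0.95 gives s ≈ 244.69.
So α = 0.16·244.69 ≈ 39.15, β = 0.84·244.69 ≈ 205.54.

α ≈ 39.15, β ≈ 205.54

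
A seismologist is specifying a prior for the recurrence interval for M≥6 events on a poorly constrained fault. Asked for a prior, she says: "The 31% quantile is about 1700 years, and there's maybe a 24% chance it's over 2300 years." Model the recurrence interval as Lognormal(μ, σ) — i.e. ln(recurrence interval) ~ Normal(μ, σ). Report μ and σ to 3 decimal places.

μ ≈ 7.563, σ ≈ 0.251

If T ~ Lognormal(μ,σ) then ln T ~ Normal(μ,σ), so the p-quantile of ln T is μ + z_p·σ.
ln(1700) = 7.438 and ln(2300) = 7.741; z_{0.31} = -0.4959, z_{0.76} = 0.7063.
σ = (7.741 − 7.438)/(0.7063 − (-0.4959)) = 0.251.
μ = 7.438 − (-0.4959)·0.251 = 7.563.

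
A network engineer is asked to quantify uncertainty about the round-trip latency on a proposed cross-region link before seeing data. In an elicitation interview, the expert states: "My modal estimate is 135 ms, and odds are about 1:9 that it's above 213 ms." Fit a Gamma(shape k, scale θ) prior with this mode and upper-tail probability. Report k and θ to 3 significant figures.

k ≈ 10, θ ≈ 15

Gamma(k,θ) with k>1 has mode (k−1)θ, so θ = 135/(k−1).
Need P(X < 213) = 0.9 with θ tied to k this way. Start at k = 2, θ = 135: P(X<213) ≈ 0.468.
Too low — raise k to concentrate. Iterating converges to k ≈ 10.
Then θ = 135/(10−1) ≈ 15.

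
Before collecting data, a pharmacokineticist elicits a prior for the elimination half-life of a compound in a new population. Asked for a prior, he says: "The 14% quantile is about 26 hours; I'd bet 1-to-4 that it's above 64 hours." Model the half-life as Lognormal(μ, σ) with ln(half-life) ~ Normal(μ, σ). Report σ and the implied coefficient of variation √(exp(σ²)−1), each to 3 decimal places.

σ ≈ 0.469, CV ≈ 0.496

If T ~ Lognormal(μ,σ) then ln T ~ Normal(μ,σ), so the p-quantile of ln T is μ + z_p·σ.
ln(26) = 3.258 and ln(64) = 4.159; z_{0.14} = -1.08, z_{0.8} = 0.8416.
σ = (4.159 − 3.258)/(0.8416 − (-1.08)) = 0.469.
μ = 3.258 − (-1.08)·0.469 = 3.764.
CV = √(exp(σ²)−1) = √(exp(0.2197)−1) = 0.496.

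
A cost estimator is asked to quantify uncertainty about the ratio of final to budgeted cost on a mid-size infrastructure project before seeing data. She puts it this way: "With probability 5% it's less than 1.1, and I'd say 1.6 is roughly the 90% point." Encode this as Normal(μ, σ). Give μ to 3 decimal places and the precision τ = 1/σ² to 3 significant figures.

For Normal(μ,σ), the p-quantile is μ + z_p·σ. Here z_{0.05} = -1.645, z_{0.9} = 1.282.
So 1.1 = μ − 1.645σ and 1.6 = μ + 1.282σ.
Subtracting: σ = (1.6 − 1.1)/(1.282 − (-1.645)) = 0.171.
Then μ = 1.1 − (-1.645)·0.171 = 1.381.
Precision τ = 1/σ² = 1/0.1709² = 34.3.

μ = 1.381, τ = 34.3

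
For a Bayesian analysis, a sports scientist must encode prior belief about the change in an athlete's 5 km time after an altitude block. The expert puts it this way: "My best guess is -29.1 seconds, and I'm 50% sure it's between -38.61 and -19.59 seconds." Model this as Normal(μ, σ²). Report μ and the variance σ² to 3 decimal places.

A symmetric 50% interval runs μ ± z·σ with z = 0.6745.
Half-width = 9.51, so σ = 9.51/0.6745 = 14.0995 and σ² = 198.797.
μ is the stated best guess, -29.100.

μ = -29.100, σ² = 198.797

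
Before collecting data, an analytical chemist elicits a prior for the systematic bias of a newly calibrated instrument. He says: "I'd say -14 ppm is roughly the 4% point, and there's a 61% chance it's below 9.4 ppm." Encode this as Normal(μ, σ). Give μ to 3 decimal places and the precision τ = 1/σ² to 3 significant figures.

The p-quantile of Normal(μ,σ) is μ + z_p·σ, with z_{0.04} = -1.751 and z_{0.61} = 0.2793.
Eliminate σ: μ = (z₂·x₁ − z₁·x₂)/(z₂ − z₁) = (0.2793·-14 − (-1.751)·9.4)/2.03 = 6.180.
Then σ = (x₂ − x₁)/(z₂ − z₁) = (9.4 − -14)/2.03 = 11.527.
Precision τ = 1/σ² = 1/11.53² = 0.00753.

μ = 6.180, τ = 0.00753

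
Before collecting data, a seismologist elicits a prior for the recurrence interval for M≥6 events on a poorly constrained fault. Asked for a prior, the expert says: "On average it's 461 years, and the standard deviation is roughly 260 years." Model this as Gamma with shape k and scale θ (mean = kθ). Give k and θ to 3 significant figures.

For Gamma(k, scale θ): mean = kθ, variance = kθ², so CV = 1/√k.
CV = SD/mean = 260/461 = 0.564, hence k = 1/CV² = 3.14.
Then θ = mean/k = 461/3.14 = 147.

k ≈ 3.14, θ ≈ 147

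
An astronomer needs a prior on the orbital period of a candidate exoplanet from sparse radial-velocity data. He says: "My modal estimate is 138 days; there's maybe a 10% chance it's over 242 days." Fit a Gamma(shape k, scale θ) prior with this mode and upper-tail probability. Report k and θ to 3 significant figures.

Gamma(k,θ) with k>1 has mode (k−1)θ, so θ = 138/(k−1).
Need P(X < 242) = 0.9 with θ tied to k this way. Start at k = 2, θ = 138: P(X<242) ≈ 0.523.
Too low — raise k to concentrate. Iterating converges to k ≈ 7.02.
Then θ = 138/(7.02−1) ≈ 22.9.

k ≈ 7.02, θ ≈ 22.9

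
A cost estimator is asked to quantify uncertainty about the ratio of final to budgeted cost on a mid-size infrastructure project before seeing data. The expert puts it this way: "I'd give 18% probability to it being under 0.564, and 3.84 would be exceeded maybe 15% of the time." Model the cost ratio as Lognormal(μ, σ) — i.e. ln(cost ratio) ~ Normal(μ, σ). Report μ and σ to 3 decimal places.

If T ~ Lognormal(μ,σ) then ln T ~ Normal(μ,σ), so the p-quantile of ln T is μ + z_p·σ.
ln(0.564) = -0.5727 and ln(3.84) = 1.345; z_{0.18} = -0.9154, z_{0.85} = 1.036.
σ = (1.345 − -0.5727)/(1.036 − (-0.9154)) = 0.983.
μ = -0.5727 − (-0.9154)·0.983 = 0.327.

μ ≈ 0.327, σ ≈ 0.983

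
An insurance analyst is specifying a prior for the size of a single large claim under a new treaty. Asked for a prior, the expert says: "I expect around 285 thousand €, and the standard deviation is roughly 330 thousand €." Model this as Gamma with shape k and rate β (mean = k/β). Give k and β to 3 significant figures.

k ≈ 0.746, β ≈ 0.00262

For Gamma(k, rate β): mean = k/β, variance = k/β², so CV = 1/√k.
CV = SD/mean = 330/285 = 1.158, hence k = 1/CV² = 0.746.
Then β = k/mean = 0.746/285 = 0.00262.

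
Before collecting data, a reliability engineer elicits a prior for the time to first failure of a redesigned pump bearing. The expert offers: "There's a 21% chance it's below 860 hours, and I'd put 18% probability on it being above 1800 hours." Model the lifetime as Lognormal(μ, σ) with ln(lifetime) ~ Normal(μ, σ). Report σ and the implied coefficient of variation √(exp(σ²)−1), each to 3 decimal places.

σ ≈ 0.429, CV ≈ 0.449

If T ~ Lognormal(μ,σ) then ln T ~ Normal(μ,σ), so the p-quantile of ln T is μ + z_p·σ.
ln(860) = 6.757 and ln(1800) = 7.496; z_{0.21} = -0.8064, z_{0.82} = 0.9154.
σ = (7.496 − 6.757)/(0.9154 − (-0.8064)) = 0.429.
μ = 6.757 − (-0.8064)·0.429 = 7.103.
CV = √(exp(σ²)−1) = √(exp(0.1840)−1) = 0.449.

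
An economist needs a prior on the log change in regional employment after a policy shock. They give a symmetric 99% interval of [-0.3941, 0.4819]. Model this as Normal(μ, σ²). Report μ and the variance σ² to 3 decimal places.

A symmetric 99% interval runs μ ± z·σ with z = 2.576.
Half-width = 0.438, so σ = 0.438/2.576 = 0.1700 and σ² = 0.029.
μ is the interval midpoint, 0.044.

μ = 0.044, σ² = 0.029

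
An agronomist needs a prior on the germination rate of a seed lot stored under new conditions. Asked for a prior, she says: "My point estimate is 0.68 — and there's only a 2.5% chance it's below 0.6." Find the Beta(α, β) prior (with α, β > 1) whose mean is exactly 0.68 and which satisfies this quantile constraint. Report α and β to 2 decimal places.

α ≈ 93.54, β ≈ 44.02

With mean 0.68 fixed, write α = 0.68s, β = 0.32s where s = α+β.
Need P(θ < 0.6) = 0.025 under Beta(0.68s, 0.32s). Normal approximation: (q−m)/√(m(1−m)/s) ≈ z_{0.025} = -1.96, so s ≈ 0.68·0.32·(-1.96)²/(0.6−0.68)² = 130.6.
At s = 130.6: P(θ<0.6) ≈ 0.028. Adjusting to match 0.025 gives s ≈ 137.56.
So α = 0.68·137.56 ≈ 93.54, β = 0.32·137.56 ≈ 44.02.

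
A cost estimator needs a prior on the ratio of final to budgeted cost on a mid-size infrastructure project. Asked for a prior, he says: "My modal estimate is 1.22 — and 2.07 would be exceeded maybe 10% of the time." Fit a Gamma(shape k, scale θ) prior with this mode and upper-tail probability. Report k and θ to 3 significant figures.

Gamma(k,θ) with k>1 has mode (k−1)θ, so θ = 1.22/(k−1).
Need P(X < 2.07) = 0.9 with θ tied to k this way. Start at k = 2, θ = 1.22: P(X<2.07) ≈ 0.506.
Too low — raise k to concentrate. Iterating converges to k ≈ 7.77.
Then θ = 1.22/(7.77−1) ≈ 0.18.

k ≈ 7.77, θ ≈ 0.18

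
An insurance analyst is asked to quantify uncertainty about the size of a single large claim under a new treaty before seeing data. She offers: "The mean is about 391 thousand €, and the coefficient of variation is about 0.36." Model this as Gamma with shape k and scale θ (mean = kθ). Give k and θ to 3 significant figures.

For Gamma(k, scale θ): mean = kθ, variance = kθ², so CV = 1/√k.
CV = 0.36, hence k = 1/CV² = 7.72.
Then θ = mean/k = 391/7.72 = 50.7.

k ≈ 7.72, θ ≈ 50.7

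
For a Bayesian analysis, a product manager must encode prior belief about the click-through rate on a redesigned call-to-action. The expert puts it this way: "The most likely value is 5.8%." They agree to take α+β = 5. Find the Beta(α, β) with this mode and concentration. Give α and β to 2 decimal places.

α = 1.17, β = 3.83

For α,β > 1 the Beta mode is (α−1)/(α+β−2). With α+β = 5, the mode is (α−1)/3.
Set (α−1)/3 = 0.058 → α = 1 + 0.058·3 = 1.17.
β = 5 − α = 3.83.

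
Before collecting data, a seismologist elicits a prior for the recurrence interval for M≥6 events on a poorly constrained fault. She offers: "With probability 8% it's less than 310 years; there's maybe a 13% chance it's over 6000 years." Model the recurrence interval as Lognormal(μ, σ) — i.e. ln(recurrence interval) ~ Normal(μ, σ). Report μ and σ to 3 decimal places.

If T ~ Lognormal(μ,σ) then ln T ~ Normal(μ,σ), so the p-quantile of ln T is μ + z_p·σ.
ln(310) = 5.737 and ln(6000) = 8.7; z_{0.08} = -1.405, z_{0.87} = 1.126.
σ = (8.7 − 5.737)/(1.126 − (-1.405)) = 1.170.
μ = 5.737 − (-1.405)·1.170 = 7.381.

μ ≈ 7.381, σ ≈ 1.170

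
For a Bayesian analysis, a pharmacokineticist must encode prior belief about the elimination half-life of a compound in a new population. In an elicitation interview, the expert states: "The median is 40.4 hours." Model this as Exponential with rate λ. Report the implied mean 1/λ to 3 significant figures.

mean ≈ 58.3 hours

Exponential median = ln 2 / λ, so λ = ln 2 / 40.4 = 0.0172.
Mean = 1/λ = 58.3 hours.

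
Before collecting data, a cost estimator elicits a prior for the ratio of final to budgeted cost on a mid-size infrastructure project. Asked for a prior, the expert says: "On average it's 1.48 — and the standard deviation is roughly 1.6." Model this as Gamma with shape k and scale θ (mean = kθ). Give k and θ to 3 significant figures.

For Gamma(k, scale θ): mean = kθ, variance = kθ², so CV = 1/√k.
CV = SD/mean = 1.6/1.48 = 1.081, hence k = 1/CV² = 0.856.
Then θ = mean/k = 1.48/0.856 = 1.73.

k ≈ 0.856, θ ≈ 1.73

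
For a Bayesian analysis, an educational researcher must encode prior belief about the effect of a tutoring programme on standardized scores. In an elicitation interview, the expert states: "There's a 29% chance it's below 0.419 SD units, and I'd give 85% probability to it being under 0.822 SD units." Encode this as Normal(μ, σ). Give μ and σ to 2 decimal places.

μ = 0.56, σ = 0.25

The p-quantile of Normal(μ,σ) is μ + z_p·σ, with z_{0.29} = -0.5534 and z_{0.85} = 1.036.
Eliminate σ: μ = (z₂·x₁ − z₁·x₂)/(z₂ − z₁) = (1.036·0.419 − (-0.5534)·0.822)/1.59 = 0.56.
Then σ = (x₂ − x₁)/(z₂ − z₁) = (0.822 − 0.419)/1.59 = 0.25.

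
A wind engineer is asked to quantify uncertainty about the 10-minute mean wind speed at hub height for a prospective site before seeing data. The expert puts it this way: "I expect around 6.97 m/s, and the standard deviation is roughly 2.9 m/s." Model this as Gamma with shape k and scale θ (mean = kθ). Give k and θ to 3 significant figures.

k ≈ 5.78, θ ≈ 1.21

For Gamma(k, scale θ): mean = kθ, variance = kθ², so CV = 1/√k.
CV = SD/mean = 2.9/6.97 = 0.4161, hence k = 1/CV² = 5.78.
Then θ = mean/k = 6.97/5.78 = 1.21.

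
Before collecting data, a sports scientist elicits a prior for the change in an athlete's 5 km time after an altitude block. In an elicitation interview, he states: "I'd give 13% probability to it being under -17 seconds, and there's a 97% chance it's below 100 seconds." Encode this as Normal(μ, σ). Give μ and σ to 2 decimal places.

For Normal(μ,σ), the p-quantile is μ + z_p·σ. Here z_{0.13} = -1.126, z_{0.97} = 1.881.
So -17 = μ − 1.126σ and 100 = μ + 1.881σ.
Subtracting: σ = (100 − -17)/(1.881 − (-1.126)) = 38.91.
Then μ = -17 − (-1.126)·38.91 = 26.82.

μ = 26.82, σ = 38.91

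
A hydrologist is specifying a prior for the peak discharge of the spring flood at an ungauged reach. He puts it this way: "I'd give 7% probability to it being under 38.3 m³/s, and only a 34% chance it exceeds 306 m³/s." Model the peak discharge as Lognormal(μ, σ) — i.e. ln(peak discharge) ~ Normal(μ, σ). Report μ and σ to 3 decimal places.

μ ≈ 5.270, σ ≈ 1.101

If T ~ Lognormal(μ,σ) then ln T ~ Normal(μ,σ), so the p-quantile of ln T is μ + z_p·σ.
ln(38.3) = 3.645 and ln(306) = 5.724; z_{0.07} = -1.476, z_{0.66} = 0.4125.
σ = (5.724 − 3.645)/(0.4125 − (-1.476)) = 1.101.
μ = 3.645 − (-1.476)·1.101 = 5.270.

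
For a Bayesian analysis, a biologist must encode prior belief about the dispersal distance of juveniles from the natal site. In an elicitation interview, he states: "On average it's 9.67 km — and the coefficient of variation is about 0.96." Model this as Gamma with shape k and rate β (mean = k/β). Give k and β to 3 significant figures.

k ≈ 1.09, β ≈ 0.112

For Gamma(k, rate β): mean = k/β, variance = k/β², so CV = 1/√k.
CV = 0.96, hence k = 1/CV² = 1.09.
Then β = k/mean = 1.09/9.67 = 0.112.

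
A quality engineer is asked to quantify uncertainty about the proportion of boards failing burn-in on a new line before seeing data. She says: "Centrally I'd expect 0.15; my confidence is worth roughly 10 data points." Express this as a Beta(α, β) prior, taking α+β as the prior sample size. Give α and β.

α = 1.5, β = 8.5

Under the effective-sample-size interpretation, Beta(α, β) has prior mean α/(α+β) and prior sample size α+β.
So α+β = 10 and α/(α+β) = 0.15, giving α = 0.15·10 = 1.5 and β = 10 − 1.5 = 8.5.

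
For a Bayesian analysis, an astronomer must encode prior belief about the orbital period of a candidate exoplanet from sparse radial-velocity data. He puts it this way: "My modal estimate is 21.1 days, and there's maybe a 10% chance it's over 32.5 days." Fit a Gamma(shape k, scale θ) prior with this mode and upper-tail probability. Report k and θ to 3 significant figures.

Gamma(k,θ) with k>1 has mode (k−1)θ, so θ = 21.1/(k−1).
Need P(X < 32.5) = 0.9 with θ tied to k this way. Start at k = 2, θ = 21.1: P(X<32.5) ≈ 0.456.
Too low — raise k to concentrate. Iterating converges to k ≈ 11.
Then θ = 21.1/(11−1) ≈ 2.11.

k ≈ 11, θ ≈ 2.11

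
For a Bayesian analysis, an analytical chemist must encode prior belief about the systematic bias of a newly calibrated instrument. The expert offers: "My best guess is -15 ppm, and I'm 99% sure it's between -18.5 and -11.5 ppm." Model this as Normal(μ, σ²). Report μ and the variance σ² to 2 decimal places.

μ = -15.00, σ² = 1.85

A symmetric 99% interval runs μ ± z·σ with z = 2.576.
Half-width = 3.5, so σ = 3.5/2.576 = 1.359 and σ² = 1.85.
μ is the stated best guess, -15.00.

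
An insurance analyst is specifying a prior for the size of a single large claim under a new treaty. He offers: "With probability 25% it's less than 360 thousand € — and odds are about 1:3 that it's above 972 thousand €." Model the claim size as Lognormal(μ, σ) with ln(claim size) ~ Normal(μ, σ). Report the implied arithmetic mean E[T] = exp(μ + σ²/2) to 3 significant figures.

If T ~ Lognormal(μ,σ) then ln T ~ Normal(μ,σ), so the p-quantile of ln T is μ + z_p·σ.
ln(360) = 5.886 and ln(972) = 6.879; z_{0.25} = -0.6745, z_{0.75} = 0.6745.
σ = (6.879 − 5.886)/(0.6745 − (-0.6745)) = 0.736.
μ = 5.886 − (-0.6745)·0.736 = 6.383.
E[T] = exp(μ + σ²/2) = exp(6.383 + 0.2711) = 776 thousand €.

E[T] ≈ 776 thousand €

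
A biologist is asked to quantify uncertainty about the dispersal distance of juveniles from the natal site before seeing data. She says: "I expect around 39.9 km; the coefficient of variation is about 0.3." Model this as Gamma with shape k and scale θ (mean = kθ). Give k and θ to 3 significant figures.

k ≈ 11.1, θ ≈ 3.59

For Gamma(k, scale θ): mean = kθ, variance = kθ², so CV = 1/√k.
CV = 0.3, hence k = 1/CV² = 11.1.
Then θ = mean/k = 39.9/11.1 = 3.59.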